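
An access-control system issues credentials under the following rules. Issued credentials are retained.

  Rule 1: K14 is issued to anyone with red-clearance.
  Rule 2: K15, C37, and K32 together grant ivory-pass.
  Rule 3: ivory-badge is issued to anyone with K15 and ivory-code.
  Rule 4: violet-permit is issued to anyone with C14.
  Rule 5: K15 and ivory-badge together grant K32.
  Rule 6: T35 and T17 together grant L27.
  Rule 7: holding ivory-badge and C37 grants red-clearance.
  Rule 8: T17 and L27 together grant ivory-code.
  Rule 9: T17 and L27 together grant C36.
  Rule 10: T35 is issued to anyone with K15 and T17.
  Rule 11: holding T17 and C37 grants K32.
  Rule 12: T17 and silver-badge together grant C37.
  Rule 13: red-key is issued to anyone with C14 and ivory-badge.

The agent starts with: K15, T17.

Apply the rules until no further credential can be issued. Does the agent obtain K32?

Holding K15 and T17 grants T35 (Rule 10).
Holding T35 and T17 grants L27 (Rule 6).
Holding T17 and L27 grants ivory-code (Rule 8).
Holding K15 and ivory-code grants ivory-badge (Rule 3).
Holding K15 and ivory-badge grants K32 (Rule 5).

Yes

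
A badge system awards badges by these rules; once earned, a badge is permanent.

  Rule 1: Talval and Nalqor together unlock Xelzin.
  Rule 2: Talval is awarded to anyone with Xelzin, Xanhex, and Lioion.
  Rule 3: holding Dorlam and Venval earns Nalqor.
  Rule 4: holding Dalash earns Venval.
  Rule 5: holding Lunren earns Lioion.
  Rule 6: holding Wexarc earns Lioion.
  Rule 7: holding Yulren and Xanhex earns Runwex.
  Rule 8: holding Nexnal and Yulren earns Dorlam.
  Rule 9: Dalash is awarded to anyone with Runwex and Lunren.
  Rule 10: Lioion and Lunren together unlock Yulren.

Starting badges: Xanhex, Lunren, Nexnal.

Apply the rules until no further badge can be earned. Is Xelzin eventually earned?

No

Xelzin would need Talval and Nalqor (Rule 1), but Talval is never earned.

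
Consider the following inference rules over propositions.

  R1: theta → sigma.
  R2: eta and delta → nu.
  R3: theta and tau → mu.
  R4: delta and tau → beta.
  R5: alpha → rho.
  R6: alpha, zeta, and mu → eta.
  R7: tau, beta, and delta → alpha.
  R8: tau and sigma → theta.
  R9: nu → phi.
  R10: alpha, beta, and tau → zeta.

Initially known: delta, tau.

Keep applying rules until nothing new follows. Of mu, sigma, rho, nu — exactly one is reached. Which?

rho

From delta and tau, R4 gives beta.
tau, beta, and delta hold, so alpha follows (R7).
From alpha, R5 gives rho.
nu would need eta and delta (R2), but eta is never established. mu would need theta and tau (R3), but theta is never established. sigma would need theta (R1), but theta is never established.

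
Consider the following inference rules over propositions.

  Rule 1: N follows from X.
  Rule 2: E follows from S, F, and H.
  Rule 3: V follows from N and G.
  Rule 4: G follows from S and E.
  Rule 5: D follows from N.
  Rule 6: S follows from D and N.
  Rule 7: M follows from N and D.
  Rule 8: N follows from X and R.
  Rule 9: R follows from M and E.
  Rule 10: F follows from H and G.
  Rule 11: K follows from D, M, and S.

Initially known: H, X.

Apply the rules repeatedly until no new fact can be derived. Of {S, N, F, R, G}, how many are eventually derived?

2

X holds, so N follows (Rule 1).
From N, Rule 5 gives D.
D and N hold, so S follows (Rule 6).
S: reached.
N: reached.
F would need H and G (Rule 10), but G is never established.
R would need M and E (Rule 9), but E is never established.
G would need S and E (Rule 4), but E is never established.
Reached: S and N — 2 of the 5.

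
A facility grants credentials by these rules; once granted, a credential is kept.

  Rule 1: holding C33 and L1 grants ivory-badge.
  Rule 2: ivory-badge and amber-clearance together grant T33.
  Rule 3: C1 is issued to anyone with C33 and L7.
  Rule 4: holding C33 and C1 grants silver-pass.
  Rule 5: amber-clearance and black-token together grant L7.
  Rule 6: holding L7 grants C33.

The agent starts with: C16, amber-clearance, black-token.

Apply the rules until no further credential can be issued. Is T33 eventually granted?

T33 would need ivory-badge and amber-clearance (Rule 2), but ivory-badge is never granted.

No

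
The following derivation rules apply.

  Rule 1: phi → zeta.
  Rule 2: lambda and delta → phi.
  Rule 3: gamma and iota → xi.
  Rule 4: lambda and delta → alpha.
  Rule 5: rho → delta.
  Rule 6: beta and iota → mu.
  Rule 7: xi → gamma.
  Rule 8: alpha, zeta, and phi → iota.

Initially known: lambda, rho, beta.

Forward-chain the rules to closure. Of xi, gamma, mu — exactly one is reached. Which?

mu

From rho, Rule 5 gives delta.
From lambda and delta, Rule 4 gives alpha.
From lambda and delta, Rule 2 gives phi.
From phi, Rule 1 gives zeta.
From alpha, zeta, and phi, Rule 8 gives iota.
beta and iota hold, so mu follows (Rule 6).
xi would need gamma and iota (Rule 3), but gamma is never established. gamma would need xi (Rule 7), but xi is never established.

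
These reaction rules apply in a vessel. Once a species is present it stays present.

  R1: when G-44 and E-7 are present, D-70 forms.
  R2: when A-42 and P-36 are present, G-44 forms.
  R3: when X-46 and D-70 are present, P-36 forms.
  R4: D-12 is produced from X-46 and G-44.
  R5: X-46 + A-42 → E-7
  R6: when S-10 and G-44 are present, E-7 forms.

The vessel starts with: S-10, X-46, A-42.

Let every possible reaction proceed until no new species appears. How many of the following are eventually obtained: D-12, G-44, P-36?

D-12 would need X-46 and G-44 (R4), but G-44 never forms.
G-44 would need A-42 and P-36 (R2), but P-36 never forms.
P-36 would need X-46 and D-70 (R3), but D-70 never forms.
None of the 3 are reached.

0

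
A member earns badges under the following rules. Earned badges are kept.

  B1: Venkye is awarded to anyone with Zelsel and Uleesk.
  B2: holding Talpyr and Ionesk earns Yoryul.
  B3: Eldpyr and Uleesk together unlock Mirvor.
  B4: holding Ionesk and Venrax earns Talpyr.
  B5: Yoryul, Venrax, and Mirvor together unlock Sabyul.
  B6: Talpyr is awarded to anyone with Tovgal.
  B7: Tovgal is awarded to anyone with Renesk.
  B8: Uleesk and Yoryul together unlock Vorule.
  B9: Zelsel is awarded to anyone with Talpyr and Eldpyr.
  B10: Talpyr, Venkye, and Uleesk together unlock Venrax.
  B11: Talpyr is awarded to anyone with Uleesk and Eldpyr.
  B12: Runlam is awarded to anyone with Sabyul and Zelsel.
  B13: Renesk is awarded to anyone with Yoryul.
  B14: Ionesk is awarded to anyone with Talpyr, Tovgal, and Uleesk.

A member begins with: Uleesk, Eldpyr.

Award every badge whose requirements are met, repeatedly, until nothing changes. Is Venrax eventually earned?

Yes

With Uleesk and Eldpyr, Talpyr is earned (B11).
With Talpyr and Eldpyr, Zelsel is earned (B9).
With Zelsel and Uleesk, Venkye is earned (B1).
With Talpyr, Venkye, and Uleesk, Venrax is earned (B10).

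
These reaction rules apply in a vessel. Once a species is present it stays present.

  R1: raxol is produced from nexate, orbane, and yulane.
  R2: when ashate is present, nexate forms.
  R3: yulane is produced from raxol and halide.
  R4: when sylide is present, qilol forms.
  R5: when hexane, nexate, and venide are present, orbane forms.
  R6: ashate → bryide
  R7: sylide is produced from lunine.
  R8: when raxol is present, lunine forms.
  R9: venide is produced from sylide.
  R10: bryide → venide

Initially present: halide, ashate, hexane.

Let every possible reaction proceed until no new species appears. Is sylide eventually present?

No

sylide would need lunine (R7), but lunine never forms.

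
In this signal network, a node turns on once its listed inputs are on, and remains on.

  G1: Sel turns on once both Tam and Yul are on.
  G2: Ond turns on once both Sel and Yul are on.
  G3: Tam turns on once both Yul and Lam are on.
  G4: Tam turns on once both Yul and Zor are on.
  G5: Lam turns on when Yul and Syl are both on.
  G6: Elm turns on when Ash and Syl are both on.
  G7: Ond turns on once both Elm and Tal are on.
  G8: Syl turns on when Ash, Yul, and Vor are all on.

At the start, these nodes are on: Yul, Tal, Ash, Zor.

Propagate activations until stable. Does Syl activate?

No

Syl would need Ash, Yul, and Vor (G8), but Vor never turns on.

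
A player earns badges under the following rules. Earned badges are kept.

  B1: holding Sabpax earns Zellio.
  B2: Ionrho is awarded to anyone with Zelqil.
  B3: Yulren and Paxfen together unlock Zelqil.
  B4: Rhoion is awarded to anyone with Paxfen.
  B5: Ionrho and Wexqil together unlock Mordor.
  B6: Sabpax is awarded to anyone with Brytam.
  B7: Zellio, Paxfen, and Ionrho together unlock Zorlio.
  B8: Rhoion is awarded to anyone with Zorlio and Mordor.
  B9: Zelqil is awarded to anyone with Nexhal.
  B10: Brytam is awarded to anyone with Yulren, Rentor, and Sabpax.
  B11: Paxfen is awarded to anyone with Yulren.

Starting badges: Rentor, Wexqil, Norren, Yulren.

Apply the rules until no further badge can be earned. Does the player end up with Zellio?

Zellio would need Sabpax (B1), but Sabpax is never earned.

No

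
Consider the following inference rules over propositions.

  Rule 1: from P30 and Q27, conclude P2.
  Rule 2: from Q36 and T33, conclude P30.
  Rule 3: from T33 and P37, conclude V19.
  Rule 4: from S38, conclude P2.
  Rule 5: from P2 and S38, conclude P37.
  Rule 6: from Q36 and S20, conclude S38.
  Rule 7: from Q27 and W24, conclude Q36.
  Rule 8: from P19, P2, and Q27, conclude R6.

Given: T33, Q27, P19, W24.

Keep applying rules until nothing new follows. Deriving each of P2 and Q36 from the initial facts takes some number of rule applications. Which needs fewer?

Q36

Q36: Q27 and W24 hold, so Q36 follows (Rule 7). [1 rule application]
P2: From Q27 and W24, Rule 7 gives Q36. Q36 and T33 hold, so P30 follows (Rule 2). P30 and Q27 hold, so P2 follows (Rule 1). [3 rule applications]
Q36 needs fewer.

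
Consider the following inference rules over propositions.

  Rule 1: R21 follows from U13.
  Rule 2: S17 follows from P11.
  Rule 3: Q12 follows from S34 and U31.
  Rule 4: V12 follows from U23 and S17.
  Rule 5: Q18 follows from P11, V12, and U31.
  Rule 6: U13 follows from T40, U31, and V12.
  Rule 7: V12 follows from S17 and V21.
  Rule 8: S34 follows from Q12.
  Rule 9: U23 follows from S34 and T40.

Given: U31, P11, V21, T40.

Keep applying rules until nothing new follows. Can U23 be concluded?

No

U23 would need S34 and T40 (Rule 9), but S34 is never established.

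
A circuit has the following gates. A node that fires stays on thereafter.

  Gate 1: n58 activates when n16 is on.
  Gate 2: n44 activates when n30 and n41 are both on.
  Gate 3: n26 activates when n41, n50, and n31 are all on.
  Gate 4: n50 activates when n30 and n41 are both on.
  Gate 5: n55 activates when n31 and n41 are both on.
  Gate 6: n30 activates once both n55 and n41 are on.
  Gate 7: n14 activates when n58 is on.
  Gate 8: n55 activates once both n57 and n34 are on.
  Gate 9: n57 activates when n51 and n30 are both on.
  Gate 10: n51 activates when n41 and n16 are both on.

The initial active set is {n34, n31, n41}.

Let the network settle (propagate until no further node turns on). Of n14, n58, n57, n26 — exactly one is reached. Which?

n31 and n41 are on, so n55 activates (Gate 5).
Gate 6: n55 and n41 on → n30 on.
n30 and n41 are on, so n50 activates (Gate 4).
n41, n50, and n31 are on, so n26 activates (Gate 3).
n57 would need n51 and n30 (Gate 9), but n51 never turns on. n14 would need n58 (Gate 7), but n58 never turns on. n58 would need n16 (Gate 1), but n16 never turns on.

n26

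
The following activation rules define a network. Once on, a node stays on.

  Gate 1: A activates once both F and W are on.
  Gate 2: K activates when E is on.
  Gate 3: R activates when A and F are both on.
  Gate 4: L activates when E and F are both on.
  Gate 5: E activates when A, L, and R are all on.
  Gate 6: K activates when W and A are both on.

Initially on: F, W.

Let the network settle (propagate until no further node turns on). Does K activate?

Yes

F and W are on, so A activates (Gate 1).
W and A are on, so K activates (Gate 6).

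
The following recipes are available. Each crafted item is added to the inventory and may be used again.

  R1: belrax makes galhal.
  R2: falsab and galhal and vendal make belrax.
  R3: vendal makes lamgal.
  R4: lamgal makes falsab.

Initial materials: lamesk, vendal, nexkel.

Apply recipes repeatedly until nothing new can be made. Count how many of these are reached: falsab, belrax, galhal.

vendal → lamgal (R3).
Using R4, lamgal makes falsab.
falsab: reached.
belrax would need falsab, galhal, and vendal (R2), but galhal is never obtained.
galhal would need belrax (R1), but belrax is never obtained.
Reached: falsab — 1 of the 3.

1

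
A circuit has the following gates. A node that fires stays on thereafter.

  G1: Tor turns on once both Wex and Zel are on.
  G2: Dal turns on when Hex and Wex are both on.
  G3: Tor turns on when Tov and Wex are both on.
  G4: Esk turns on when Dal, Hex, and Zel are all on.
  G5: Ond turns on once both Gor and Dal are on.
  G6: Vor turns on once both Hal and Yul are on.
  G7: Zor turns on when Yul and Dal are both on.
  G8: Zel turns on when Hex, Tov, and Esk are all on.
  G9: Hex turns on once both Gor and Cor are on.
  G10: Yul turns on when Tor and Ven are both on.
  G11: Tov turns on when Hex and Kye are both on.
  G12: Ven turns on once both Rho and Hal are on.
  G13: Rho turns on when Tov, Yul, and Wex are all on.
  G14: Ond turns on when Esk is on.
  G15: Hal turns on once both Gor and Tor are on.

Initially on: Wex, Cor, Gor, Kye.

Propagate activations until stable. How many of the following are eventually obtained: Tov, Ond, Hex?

3

Gor and Cor are on, so Hex turns on (G9).
G11: Hex and Kye on → Tov on.
Hex and Wex are on, so Dal turns on (G2).
Gor and Dal are on, so Ond turns on (G5).
Tov: reached.
Ond: reached.
Hex: reached.
All 3 are reached.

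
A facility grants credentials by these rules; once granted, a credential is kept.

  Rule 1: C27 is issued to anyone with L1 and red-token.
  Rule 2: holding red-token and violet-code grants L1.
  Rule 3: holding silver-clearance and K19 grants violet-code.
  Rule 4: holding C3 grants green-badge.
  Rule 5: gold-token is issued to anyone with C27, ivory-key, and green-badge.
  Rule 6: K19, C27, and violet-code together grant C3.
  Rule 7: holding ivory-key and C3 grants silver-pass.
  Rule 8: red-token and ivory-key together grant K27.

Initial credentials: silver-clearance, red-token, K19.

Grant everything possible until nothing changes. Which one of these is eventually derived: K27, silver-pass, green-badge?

green-badge

Holding silver-clearance and K19 grants violet-code (Rule 3).
Holding red-token and violet-code grants L1 (Rule 2).
Holding L1 and red-token grants C27 (Rule 1).
Holding K19, C27, and violet-code grants C3 (Rule 6).
Holding C3 grants green-badge (Rule 4).
K27 would need red-token and ivory-key (Rule 8), but ivory-key is never granted. silver-pass would need ivory-key and C3 (Rule 7), but ivory-key is never granted.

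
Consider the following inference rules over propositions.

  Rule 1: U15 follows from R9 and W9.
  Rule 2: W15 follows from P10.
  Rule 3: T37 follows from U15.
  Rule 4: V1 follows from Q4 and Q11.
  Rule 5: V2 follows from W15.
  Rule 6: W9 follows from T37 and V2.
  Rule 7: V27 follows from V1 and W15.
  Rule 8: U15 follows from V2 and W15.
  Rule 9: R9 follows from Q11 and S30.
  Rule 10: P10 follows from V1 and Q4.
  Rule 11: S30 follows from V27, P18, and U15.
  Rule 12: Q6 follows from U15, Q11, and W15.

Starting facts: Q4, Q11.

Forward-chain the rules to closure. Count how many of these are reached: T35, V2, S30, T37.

Q4 and Q11 hold, so V1 follows (Rule 4).
From V1 and Q4, Rule 10 gives P10.
From P10, Rule 2 gives W15.
From W15, Rule 5 gives V2.
From V2 and W15, Rule 8 gives U15.
From U15, Rule 3 gives T37.
No rule produces T35, and it is not given.
V2: reached.
S30 would need V27, P18, and U15 (Rule 11), but P18 is never established.
T37: reached.
Reached: V2 and T37 — 2 of the 4.

2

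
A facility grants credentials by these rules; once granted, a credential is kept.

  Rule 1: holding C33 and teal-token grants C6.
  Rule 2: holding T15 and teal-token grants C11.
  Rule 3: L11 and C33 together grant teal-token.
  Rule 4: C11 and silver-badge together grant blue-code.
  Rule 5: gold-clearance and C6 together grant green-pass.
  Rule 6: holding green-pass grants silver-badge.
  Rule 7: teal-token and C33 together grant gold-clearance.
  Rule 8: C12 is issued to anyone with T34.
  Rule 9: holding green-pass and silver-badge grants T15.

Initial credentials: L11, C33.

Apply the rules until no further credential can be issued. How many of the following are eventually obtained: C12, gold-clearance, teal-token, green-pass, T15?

4

Holding L11 and C33 grants teal-token (Rule 3).
Holding C33 and teal-token grants C6 (Rule 1).
Holding teal-token and C33 grants gold-clearance (Rule 7).
Holding gold-clearance and C6 grants green-pass (Rule 5).
Holding green-pass grants silver-badge (Rule 6).
Holding green-pass and silver-badge grants T15 (Rule 9).
C12 would need T34 (Rule 8), but T34 is never granted.
gold-clearance: reached.
teal-token: reached.
green-pass: reached.
T15: reached.
Reached: gold-clearance, teal-token, green-pass, and T15 — 4 of the 5.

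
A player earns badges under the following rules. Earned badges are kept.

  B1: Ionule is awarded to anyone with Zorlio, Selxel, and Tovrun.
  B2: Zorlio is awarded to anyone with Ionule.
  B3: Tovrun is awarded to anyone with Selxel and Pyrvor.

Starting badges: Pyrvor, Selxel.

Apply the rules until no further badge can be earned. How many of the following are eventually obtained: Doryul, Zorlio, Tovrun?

1

With Selxel and Pyrvor, Tovrun is earned (B3).
No rule produces Doryul, and it is not given.
Zorlio would need Ionule (B2), but Ionule is never earned.
Tovrun: reached.
Reached: Tovrun — 1 of the 3.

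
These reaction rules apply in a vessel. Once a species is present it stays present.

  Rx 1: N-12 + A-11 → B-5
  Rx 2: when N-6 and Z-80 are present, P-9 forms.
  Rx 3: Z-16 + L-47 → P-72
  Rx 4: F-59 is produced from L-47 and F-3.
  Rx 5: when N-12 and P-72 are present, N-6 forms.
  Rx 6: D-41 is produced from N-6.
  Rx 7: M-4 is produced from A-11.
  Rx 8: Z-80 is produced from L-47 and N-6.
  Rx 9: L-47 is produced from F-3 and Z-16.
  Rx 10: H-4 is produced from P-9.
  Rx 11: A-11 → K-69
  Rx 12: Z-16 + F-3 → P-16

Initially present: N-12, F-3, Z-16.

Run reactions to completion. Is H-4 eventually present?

Yes

F-3 and Z-16 present → L-47 forms (Rx 9).
Z-16 and L-47 present → P-72 forms (Rx 3).
N-12 and P-72 present → N-6 forms (Rx 5).
L-47 and N-6 present → Z-80 forms (Rx 8).
N-6 and Z-80 present → P-9 forms (Rx 2).
P-9 present → H-4 forms (Rx 10).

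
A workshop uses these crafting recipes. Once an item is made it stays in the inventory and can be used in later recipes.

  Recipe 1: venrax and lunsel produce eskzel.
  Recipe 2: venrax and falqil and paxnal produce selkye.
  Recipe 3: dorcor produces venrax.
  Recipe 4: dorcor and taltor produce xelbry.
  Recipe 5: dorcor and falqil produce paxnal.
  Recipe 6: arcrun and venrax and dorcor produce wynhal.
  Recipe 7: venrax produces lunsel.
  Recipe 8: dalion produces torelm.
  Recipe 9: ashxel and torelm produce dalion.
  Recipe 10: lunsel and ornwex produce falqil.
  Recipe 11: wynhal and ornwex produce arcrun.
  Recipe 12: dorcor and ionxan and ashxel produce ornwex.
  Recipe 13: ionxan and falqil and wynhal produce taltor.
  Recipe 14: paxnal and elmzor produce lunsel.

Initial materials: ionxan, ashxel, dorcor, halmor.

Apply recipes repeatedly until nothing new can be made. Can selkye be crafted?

Yes

Using Recipe 3, dorcor makes venrax.
Using Recipe 12, dorcor, ionxan, and ashxel make ornwex.
Using Recipe 7, venrax makes lunsel.
Using Recipe 10, lunsel and ornwex make falqil.
Using Recipe 5, dorcor and falqil make paxnal.
venrax and falqil and paxnal → selkye (Recipe 2).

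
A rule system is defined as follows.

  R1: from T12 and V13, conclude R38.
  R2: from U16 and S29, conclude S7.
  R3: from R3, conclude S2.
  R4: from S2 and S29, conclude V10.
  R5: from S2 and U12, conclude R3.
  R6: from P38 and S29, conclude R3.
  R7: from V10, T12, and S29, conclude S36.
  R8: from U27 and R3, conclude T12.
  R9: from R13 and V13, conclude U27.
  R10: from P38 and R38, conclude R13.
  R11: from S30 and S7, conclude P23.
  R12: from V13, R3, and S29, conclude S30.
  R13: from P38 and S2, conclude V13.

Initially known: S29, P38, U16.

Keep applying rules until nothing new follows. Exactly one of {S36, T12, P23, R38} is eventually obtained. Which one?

P38 and S29 hold, so R3 follows (R6).
From U16 and S29, R2 gives S7.
R3 holds, so S2 follows (R3).
From P38 and S2, R13 gives V13.
V13, R3, and S29 hold, so S30 follows (R12).
S30 and S7 hold, so P23 follows (R11).
T12 would need U27 and R3 (R8), but U27 is never established. R38 would need T12 and V13 (R1), but T12 is never established. S36 would need V10, T12, and S29 (R7), but T12 is never established.

P23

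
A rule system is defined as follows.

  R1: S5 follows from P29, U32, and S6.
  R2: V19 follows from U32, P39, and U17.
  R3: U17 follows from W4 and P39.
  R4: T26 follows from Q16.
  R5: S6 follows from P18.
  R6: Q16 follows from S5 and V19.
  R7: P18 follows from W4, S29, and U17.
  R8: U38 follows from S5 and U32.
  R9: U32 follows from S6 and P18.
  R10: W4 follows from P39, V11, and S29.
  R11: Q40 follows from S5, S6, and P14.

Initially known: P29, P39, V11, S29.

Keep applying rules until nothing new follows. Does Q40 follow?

No

Q40 would need S5, S6, and P14 (R11), but P14 is never established.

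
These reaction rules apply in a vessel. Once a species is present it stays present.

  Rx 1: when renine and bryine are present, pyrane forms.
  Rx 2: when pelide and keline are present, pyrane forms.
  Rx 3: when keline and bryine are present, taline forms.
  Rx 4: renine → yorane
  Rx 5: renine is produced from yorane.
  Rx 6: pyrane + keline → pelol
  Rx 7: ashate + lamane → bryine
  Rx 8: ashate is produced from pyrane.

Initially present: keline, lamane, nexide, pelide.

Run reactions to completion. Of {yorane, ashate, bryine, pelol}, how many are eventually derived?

3

pelide and keline present → pyrane forms (Rx 2).
pyrane present → ashate forms (Rx 8).
pyrane and keline present → pelol forms (Rx 6).
ashate and lamane present → bryine forms (Rx 7).
yorane would need renine (Rx 4), but renine never forms.
ashate: reached.
bryine: reached.
pelol: reached.
Reached: ashate, bryine, and pelol — 3 of the 4.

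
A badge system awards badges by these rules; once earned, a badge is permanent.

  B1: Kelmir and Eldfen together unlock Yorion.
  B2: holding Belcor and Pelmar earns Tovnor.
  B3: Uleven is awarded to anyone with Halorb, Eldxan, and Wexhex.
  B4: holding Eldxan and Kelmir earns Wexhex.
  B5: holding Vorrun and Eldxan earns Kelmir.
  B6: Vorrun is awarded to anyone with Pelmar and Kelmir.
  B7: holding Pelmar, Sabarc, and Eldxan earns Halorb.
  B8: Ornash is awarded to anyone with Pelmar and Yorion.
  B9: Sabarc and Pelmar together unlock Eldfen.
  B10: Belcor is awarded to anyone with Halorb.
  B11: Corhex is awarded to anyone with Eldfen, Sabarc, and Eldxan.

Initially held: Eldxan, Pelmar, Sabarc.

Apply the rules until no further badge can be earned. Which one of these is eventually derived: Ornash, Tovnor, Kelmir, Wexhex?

With Pelmar, Sabarc, and Eldxan, Halorb is earned (B7).
With Halorb, Belcor is earned (B10).
With Belcor and Pelmar, Tovnor is earned (B2).
Kelmir would need Vorrun and Eldxan (B5), but Vorrun is never earned. Wexhex would need Eldxan and Kelmir (B4), but Kelmir is never earned. Ornash would need Pelmar and Yorion (B8), but Yorion is never earned.

Tovnor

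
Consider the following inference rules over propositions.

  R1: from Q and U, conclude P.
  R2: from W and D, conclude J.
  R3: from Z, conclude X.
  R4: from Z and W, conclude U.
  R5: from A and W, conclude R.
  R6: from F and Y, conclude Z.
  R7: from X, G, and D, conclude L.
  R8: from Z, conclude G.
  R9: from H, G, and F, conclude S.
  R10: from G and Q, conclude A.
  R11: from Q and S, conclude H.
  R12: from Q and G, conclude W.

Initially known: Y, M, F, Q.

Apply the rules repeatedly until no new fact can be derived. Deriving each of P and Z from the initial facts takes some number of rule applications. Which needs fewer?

Z: F and Y hold, so Z follows (R6). [1 rule application]
P: From F and Y, R6 gives Z. From Z, R8 gives G. From Q and G, R12 gives W. Z and W hold, so U follows (R4). Q and U hold, so P follows (R1). [5 rule applications]
Z needs fewer.

Z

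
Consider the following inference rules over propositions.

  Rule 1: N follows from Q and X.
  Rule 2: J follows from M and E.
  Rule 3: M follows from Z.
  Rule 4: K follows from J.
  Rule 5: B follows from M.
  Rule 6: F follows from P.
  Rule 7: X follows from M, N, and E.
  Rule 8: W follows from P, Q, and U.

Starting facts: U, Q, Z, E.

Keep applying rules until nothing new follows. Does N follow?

No

N would need Q and X (Rule 1), but X is never established.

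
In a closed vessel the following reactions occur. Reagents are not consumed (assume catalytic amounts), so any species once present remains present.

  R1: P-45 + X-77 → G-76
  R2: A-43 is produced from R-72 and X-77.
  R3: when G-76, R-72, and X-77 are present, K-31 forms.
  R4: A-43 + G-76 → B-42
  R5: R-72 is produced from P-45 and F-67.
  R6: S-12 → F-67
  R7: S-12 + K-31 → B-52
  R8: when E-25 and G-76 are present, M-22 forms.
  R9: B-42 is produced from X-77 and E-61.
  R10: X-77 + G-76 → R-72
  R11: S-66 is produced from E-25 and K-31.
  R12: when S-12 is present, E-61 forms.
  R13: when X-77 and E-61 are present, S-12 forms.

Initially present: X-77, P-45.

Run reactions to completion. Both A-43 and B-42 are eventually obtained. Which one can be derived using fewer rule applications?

A-43

A-43: P-45 and X-77 present → G-76 forms (R1). X-77 and G-76 present → R-72 forms (R10). R-72 and X-77 present → A-43 forms (R2). [3 rule applications]
B-42: P-45 and X-77 present → G-76 forms (R1). X-77 and G-76 present → R-72 forms (R10). R-72 and X-77 present → A-43 forms (R2). A-43 and G-76 present → B-42 forms (R4). [4 rule applications]
A-43 needs fewer.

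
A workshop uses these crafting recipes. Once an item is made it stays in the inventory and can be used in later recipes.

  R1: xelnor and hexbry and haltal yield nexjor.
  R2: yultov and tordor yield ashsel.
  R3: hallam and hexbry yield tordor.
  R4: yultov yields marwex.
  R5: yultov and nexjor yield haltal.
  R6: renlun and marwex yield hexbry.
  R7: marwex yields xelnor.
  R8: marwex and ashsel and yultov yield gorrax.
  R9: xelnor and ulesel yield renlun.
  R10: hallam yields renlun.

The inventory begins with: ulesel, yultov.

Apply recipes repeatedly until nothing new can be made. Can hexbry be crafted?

Yes

yultov → marwex (R4).
Using R7, marwex makes xelnor.
Using R9, xelnor and ulesel make renlun.
renlun and marwex → hexbry (R6).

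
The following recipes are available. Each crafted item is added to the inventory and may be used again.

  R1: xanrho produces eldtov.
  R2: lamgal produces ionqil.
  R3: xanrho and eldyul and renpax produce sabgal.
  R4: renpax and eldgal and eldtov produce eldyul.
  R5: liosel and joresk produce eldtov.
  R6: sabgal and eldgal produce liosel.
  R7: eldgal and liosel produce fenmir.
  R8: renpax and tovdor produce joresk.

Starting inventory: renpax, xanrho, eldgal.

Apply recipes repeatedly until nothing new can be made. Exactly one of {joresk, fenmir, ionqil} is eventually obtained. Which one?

Using R1, xanrho makes eldtov.
renpax and eldgal and eldtov → eldyul (R4).
xanrho and eldyul and renpax → sabgal (R3).
sabgal and eldgal → liosel (R6).
Using R7, eldgal and liosel make fenmir.
joresk would need renpax and tovdor (R8), but tovdor is never obtained. ionqil would need lamgal (R2), but lamgal is never obtained.

fenmir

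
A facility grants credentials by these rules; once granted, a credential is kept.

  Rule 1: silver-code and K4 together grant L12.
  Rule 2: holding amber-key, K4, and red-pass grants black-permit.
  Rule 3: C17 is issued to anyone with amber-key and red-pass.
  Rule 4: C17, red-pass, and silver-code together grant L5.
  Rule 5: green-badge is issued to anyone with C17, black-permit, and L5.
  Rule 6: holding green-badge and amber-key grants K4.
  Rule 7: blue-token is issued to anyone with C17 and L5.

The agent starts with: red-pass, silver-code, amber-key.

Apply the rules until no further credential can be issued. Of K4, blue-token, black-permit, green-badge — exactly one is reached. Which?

blue-token

Holding amber-key and red-pass grants C17 (Rule 3).
Holding C17, red-pass, and silver-code grants L5 (Rule 4).
Holding C17 and L5 grants blue-token (Rule 7).
black-permit would need amber-key, K4, and red-pass (Rule 2), but K4 is never granted. K4 would need green-badge and amber-key (Rule 6), but green-badge is never granted. green-badge would need C17, black-permit, and L5 (Rule 5), but black-permit is never granted.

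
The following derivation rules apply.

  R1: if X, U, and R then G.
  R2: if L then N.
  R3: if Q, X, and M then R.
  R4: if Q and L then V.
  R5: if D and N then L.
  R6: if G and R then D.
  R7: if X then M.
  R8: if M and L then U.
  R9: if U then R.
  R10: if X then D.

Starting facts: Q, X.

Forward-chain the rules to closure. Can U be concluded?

No

U would need M and L (R8), but L is never established.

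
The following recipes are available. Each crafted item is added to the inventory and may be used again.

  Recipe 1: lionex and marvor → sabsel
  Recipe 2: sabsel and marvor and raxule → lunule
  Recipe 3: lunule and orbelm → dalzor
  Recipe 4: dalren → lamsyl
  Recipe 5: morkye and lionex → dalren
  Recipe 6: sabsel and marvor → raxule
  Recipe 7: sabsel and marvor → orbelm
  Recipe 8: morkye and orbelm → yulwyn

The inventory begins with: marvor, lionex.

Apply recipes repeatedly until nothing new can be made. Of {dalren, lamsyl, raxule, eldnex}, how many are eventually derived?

lionex and marvor → sabsel (Recipe 1).
Using Recipe 6, sabsel and marvor make raxule.
dalren would need morkye and lionex (Recipe 5), but morkye is never obtained.
lamsyl would need dalren (Recipe 4), but dalren is never obtained.
raxule: reached.
No rule produces eldnex, and it is not given.
Reached: raxule — 1 of the 4.

1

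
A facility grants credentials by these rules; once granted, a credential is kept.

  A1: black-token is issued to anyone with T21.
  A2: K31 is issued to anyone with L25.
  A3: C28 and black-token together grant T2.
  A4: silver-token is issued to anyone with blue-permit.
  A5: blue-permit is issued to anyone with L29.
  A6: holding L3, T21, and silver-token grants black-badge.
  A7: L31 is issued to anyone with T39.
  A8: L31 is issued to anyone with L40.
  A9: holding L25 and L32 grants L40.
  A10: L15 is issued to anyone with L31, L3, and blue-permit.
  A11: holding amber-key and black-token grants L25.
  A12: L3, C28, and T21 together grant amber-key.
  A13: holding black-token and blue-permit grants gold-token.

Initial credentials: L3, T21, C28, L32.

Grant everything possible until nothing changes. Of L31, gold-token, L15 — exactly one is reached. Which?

L31

Holding L3, C28, and T21 grants amber-key (A12).
Holding T21 grants black-token (A1).
Holding amber-key and black-token grants L25 (A11).
Holding L25 and L32 grants L40 (A9).
Holding L40 grants L31 (A8).
L15 would need L31, L3, and blue-permit (A10), but blue-permit is never granted. gold-token would need black-token and blue-permit (A13), but blue-permit is never granted.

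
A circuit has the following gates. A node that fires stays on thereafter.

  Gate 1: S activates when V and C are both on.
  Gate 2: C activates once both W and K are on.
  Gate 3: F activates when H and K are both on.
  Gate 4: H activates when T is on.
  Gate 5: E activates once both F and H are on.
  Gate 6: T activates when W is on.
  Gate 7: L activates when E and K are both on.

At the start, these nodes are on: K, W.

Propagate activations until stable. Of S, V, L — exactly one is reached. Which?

W is on, so T activates (Gate 6).
T is on, so H activates (Gate 4).
Gate 3: H and K on → F on.
Gate 5: F and H on → E on.
E and K are on, so L activates (Gate 7).
S would need V and C (Gate 1), but V never turns on. No rule produces V, and it is not given.

L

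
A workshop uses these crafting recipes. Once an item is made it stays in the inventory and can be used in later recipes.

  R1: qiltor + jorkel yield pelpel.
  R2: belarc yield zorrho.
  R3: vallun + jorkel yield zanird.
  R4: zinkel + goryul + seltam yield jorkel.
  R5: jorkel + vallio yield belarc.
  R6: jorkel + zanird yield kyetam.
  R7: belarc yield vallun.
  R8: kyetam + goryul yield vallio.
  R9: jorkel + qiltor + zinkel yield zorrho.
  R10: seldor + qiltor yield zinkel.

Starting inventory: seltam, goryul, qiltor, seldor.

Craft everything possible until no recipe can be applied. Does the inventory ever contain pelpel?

Yes

seldor + qiltor → zinkel (R10).
zinkel + goryul + seltam → jorkel (R4).
qiltor + jorkel → pelpel (R1).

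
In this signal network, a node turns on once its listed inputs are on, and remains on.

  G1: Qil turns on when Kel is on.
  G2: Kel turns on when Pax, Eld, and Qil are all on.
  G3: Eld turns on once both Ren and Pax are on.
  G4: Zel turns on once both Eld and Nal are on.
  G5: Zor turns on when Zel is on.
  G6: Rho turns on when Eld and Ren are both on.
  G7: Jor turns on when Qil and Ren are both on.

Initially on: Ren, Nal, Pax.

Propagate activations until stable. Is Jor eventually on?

Jor would need Qil and Ren (G7), but Qil never turns on.

No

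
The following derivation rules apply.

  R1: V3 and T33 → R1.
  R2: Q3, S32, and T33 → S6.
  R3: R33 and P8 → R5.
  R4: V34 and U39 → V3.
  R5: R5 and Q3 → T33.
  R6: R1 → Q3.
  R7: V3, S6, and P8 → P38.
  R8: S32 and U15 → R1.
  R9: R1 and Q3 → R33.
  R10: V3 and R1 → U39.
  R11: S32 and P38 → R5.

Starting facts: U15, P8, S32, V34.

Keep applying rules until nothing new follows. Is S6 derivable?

Yes

S32 and U15 hold, so R1 follows (R8).
From R1, R6 gives Q3.
R1 and Q3 hold, so R33 follows (R9).
R33 and P8 hold, so R5 follows (R3).
From R5 and Q3, R5 gives T33.
From Q3, S32, and T33, R2 gives S6.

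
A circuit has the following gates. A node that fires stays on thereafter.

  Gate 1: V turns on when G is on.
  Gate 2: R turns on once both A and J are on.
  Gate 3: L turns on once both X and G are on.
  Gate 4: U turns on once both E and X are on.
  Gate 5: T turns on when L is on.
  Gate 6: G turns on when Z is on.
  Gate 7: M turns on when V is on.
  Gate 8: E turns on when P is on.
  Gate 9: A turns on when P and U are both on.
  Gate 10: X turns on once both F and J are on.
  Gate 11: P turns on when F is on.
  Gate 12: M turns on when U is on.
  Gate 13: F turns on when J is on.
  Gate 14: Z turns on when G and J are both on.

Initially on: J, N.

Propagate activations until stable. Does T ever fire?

T would need L (Gate 5), but L never turns on.

No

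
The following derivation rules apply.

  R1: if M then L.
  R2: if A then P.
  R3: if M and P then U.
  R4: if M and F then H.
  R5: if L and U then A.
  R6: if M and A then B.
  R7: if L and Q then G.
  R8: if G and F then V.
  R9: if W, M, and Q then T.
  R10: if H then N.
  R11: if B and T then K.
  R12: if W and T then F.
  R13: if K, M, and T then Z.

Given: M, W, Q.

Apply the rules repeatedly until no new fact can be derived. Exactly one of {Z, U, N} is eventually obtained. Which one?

From W, M, and Q, R9 gives T.
W and T hold, so F follows (R12).
From M and F, R4 gives H.
H holds, so N follows (R10).
U would need M and P (R3), but P is never established. Z would need K, M, and T (R13), but K is never established.

N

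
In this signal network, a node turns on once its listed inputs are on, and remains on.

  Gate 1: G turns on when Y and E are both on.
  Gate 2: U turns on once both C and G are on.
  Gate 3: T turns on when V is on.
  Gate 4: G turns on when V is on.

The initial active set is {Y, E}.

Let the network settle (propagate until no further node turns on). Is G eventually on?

Gate 1: Y and E on → G on.

Yes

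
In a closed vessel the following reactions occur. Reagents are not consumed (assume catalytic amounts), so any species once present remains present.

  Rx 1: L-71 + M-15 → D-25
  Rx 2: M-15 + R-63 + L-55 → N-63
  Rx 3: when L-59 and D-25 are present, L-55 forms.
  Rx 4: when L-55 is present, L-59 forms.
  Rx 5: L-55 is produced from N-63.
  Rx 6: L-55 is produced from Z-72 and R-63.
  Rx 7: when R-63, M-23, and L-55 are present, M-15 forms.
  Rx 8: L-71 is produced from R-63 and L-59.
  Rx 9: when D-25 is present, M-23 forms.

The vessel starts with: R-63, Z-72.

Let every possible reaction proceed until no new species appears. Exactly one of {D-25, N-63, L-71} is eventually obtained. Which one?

L-71

Z-72 and R-63 present → L-55 forms (Rx 6).
L-55 present → L-59 forms (Rx 4).
R-63 and L-59 present → L-71 forms (Rx 8).
N-63 would need M-15, R-63, and L-55 (Rx 2), but M-15 never forms. D-25 would need L-71 and M-15 (Rx 1), but M-15 never forms.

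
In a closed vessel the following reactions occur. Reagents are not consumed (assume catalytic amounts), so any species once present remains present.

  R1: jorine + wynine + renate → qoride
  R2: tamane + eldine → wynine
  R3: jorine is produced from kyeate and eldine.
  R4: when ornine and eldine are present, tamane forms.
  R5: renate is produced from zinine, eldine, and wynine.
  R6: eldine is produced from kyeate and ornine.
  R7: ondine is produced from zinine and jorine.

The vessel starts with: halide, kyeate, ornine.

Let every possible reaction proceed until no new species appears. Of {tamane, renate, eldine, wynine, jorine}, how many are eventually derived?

4

kyeate and ornine present → eldine forms (R6).
kyeate and eldine present → jorine forms (R3).
ornine and eldine present → tamane forms (R4).
tamane and eldine present → wynine forms (R2).
tamane: reached.
renate would need zinine, eldine, and wynine (R5), but zinine never forms.
eldine: reached.
wynine: reached.
jorine: reached.
Reached: tamane, eldine, wynine, and jorine — 4 of the 5.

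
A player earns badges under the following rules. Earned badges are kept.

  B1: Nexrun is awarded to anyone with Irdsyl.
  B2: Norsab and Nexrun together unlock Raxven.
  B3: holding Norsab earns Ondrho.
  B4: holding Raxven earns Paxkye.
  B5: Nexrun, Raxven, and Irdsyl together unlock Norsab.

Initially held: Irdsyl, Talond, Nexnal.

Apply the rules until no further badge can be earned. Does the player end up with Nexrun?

Yes

With Irdsyl, Nexrun is earned (B1).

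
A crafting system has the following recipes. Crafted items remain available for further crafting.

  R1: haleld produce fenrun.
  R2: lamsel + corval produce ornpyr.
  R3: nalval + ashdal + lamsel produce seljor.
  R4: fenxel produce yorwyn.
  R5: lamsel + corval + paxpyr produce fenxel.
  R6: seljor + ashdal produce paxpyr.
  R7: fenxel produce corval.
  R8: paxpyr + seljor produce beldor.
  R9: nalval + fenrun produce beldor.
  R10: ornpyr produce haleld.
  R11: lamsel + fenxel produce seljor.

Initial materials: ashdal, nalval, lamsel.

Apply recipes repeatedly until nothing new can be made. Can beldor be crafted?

Using R3, nalval, ashdal, and lamsel make seljor.
seljor + ashdal → paxpyr (R6).
Using R8, paxpyr and seljor make beldor.

Yes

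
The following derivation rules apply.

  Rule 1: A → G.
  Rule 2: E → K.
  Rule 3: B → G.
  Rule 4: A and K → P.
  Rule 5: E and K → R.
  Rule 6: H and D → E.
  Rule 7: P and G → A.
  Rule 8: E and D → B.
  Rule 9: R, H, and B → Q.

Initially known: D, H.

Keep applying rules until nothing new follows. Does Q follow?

Yes

H and D hold, so E follows (Rule 6).
From E, Rule 2 gives K.
From E and D, Rule 8 gives B.
E and K hold, so R follows (Rule 5).
From R, H, and B, Rule 9 gives Q.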